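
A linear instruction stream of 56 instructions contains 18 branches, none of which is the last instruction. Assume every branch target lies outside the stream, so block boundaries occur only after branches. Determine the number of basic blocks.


With no in-sequence branch targets, the leaders are the first instruction plus the instruction after each branch.
Number of basic blocks = branches + 1
= 18 + 1 = 19

19


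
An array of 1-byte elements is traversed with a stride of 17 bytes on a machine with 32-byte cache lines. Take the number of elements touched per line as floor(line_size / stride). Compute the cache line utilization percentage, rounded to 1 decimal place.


Elements per cache line = floor(32 / 17) = 1
Bytes used = 1 * 1 = 1
Utilization = 1 / 32 * 100 = 3.1%

3.1


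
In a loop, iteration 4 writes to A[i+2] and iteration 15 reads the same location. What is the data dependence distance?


Distance = read iteration - write iteration
= 15 - 4 = 11

11


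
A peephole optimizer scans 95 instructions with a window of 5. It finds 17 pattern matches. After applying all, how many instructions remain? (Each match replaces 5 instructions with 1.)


Each match removes 4 instructions.
Total removed = 17 * 4 = 68
Remaining = 95 - 68 = 27

27


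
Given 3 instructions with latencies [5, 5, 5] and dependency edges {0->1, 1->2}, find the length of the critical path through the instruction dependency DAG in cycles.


Compute longest path through dependency graph: dist(Ik) = max over predecessors of dist + latency(Ik).
dist(I0) = latency 5 = 5
dist(I1) = dist(I0) + 5 = 5 + 5 = 10
dist(I2) = dist(I1) + 5 = 10 + 5 = 15
Critical path = max dist = 15

15


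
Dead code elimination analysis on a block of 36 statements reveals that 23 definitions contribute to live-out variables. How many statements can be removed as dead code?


Dead code = total statements - live definitions
= 36 - 23 = 13

13


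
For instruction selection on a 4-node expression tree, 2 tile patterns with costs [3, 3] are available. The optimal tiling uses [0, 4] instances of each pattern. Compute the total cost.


Total cost = sum(count_i * cost_i)
= 0*3 + 4*3
= 12

12


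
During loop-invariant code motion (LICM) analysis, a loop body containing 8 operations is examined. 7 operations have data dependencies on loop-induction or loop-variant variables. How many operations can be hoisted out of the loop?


Invariant candidates = total - loop-dependent
= 8 - 7 = 1

1


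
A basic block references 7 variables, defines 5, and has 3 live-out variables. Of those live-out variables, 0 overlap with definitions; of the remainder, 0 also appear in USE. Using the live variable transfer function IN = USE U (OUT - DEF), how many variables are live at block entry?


OUT - DEF: 3 - 0 = 3
|IN| = |USE| + |OUT - DEF| - |USE ∩ (OUT - DEF)| = 7 + 3 - 0 = 10

10


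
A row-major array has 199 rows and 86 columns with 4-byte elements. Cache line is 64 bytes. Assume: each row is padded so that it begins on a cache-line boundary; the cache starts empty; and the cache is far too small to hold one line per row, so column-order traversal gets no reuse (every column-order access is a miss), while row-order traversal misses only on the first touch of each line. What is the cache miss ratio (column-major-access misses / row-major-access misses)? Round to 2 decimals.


Each row occupies 86 * 4 = 344 bytes and starts on a line boundary, so it spans ceil(344 / 64) = 6 cache lines.
Row-major traversal misses (one per line touched): 199 * ceil(86 * 4 / 64) = 1194
Column-major traversal misses (no reuse, every access misses): 199 * 86 = 17114
Ratio = 17114 / 1194 = 14.33

14.33


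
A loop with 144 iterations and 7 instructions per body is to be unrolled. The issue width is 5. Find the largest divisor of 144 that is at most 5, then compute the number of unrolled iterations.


Largest divisor of 144 <= 5 is 4
New iterations = 144 / 4 = 36

36


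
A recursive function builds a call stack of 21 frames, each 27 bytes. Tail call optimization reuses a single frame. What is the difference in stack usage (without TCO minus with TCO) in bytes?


Without TCO: 21 * 27 = 567 bytes
With TCO: reuse 1 frame = 27 bytes
Savings = 567 - 27 = 540

540


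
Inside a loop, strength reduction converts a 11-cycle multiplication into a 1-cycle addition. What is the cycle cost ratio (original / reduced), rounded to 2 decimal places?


Ratio = mult_cost / add_cost = 11 / 1 = 11.0

11.0


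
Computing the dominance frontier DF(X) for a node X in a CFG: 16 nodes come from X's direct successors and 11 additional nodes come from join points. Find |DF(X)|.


DF(X) = direct successor contributions + join point contributions
= 16 + 11 = 27

27


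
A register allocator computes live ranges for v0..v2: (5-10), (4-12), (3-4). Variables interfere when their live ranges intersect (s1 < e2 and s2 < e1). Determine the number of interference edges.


Check all pairs for overlapping intervals.
Two intervals (s1,e1) and (s2,e2) overlap if s1 < e2 and s2 < e1.
v0 (5-10) vs v1..v2: overlaps v1 -> 1
v1 (4-12) vs v2: overlaps none -> 0
Total overlapping pairs = 1 + 0 = 1

1


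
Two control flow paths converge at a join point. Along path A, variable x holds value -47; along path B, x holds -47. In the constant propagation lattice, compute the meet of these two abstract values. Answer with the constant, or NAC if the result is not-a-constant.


Meet operation: if both paths give the same constant, result is that constant; if they differ, result is NAC (not-a-constant).
Path A: -47, Path B: -47 -> equal
Result: constant -> -47

-47


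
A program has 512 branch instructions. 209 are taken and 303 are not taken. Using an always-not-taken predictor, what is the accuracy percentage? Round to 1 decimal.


Predictor: always-not-taken
Correct predictions = 303
Accuracy = 303 / 512 * 100 = 59.2%

59.2


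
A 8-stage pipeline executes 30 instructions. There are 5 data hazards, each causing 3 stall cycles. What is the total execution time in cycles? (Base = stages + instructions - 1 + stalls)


Base cycles = 8 + 30 - 1 = 37
Total stalls = 5 * 3 = 15
Total = 37 + 15 = 52

52


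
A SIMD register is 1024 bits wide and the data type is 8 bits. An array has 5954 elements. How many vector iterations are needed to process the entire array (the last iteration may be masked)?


Width = 1024 / 8 = 128 elements per vector op
Iterations = ceil(5954 / 128) = 47

47


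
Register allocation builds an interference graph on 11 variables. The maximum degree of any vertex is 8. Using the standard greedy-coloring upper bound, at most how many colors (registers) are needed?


Greedy coloring never needs more than (max_degree + 1) colors: when coloring a vertex, at most max_degree neighbors are already colored.
Upper bound = 8 + 1 = 9

9


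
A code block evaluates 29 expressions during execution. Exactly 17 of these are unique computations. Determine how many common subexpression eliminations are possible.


CSE count = total expressions - unique expressions
= 29 - 17 = 12

12


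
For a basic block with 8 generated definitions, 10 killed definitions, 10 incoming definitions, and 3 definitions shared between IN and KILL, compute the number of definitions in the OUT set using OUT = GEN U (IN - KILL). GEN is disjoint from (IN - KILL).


IN - KILL: 10 - 3 = 7 surviving definitions
OUT = GEN + surviving = 8 + 7 = 15

15


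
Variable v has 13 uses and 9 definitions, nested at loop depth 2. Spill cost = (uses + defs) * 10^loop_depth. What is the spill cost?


uses + defs = 13 + 9 = 22
10^2 = 100
Spill cost = 22 * 100 = 2200

2200


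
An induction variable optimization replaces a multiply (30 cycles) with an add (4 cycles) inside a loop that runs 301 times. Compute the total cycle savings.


Per-iteration saving = 30 - 4 = 26
Total saved = 301 * 26 = 7826

7826


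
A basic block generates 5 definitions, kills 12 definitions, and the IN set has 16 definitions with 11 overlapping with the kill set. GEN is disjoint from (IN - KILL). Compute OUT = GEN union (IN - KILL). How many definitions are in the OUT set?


IN - KILL: 16 - 11 = 5 surviving definitions
OUT = GEN + surviving = 5 + 5 = 10

10


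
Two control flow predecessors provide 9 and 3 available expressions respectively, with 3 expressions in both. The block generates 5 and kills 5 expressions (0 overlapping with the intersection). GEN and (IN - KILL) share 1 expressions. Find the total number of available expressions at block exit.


IN = intersection of predecessors = 3
IN - KILL = 3 - 0 = 3
|OUT| = |GEN| + |IN - KILL| - |GEN ∩ (IN - KILL)| = 5 + 3 - 1 = 7

7


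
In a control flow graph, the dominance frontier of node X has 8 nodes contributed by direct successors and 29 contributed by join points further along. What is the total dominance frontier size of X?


DF(X) = direct successor contributions + join point contributions
= 8 + 29 = 37

37


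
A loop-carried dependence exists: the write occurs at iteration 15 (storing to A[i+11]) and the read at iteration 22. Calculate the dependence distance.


Distance = read iteration - write iteration
= 22 - 15 = 7

7


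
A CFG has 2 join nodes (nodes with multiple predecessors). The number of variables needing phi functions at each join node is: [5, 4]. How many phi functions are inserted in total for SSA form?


Total phi functions = sum of phi functions at each join node
= 5 + 4 = 9

9


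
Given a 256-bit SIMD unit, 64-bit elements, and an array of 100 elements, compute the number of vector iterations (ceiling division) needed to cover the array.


Width = 256 / 64 = 4 elements per vector op
Iterations = ceil(100 / 4) = 25

25


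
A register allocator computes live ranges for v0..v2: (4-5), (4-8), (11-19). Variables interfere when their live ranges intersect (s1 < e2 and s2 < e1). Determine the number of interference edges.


Check all pairs for overlapping intervals.
Two intervals (s1,e1) and (s2,e2) overlap if s1 < e2 and s2 < e1.
v0 (4-5) vs v1..v2: overlaps v1 -> 1
v1 (4-8) vs v2: overlaps none -> 0
Total overlapping pairs = 1 + 0 = 1

1


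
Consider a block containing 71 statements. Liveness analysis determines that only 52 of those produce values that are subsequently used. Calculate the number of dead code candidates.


Dead code = total statements - live definitions
= 71 - 52 = 19

19


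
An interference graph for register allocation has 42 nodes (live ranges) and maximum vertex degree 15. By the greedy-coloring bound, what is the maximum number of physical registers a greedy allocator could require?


Greedy coloring never needs more than (max_degree + 1) colors: when coloring a vertex, at most max_degree neighbors are already colored.
Upper bound = 15 + 1 = 16

16


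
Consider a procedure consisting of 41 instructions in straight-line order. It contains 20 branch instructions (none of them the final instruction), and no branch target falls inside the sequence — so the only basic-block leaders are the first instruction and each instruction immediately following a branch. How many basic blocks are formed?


With no in-sequence branch targets, the leaders are the first instruction plus the instruction after each branch.
Number of basic blocks = branches + 1
= 20 + 1 = 21

21


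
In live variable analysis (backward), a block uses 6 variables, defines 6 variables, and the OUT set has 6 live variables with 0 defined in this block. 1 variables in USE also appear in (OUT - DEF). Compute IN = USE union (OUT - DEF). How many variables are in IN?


OUT - DEF: 6 - 0 = 6
|IN| = |USE| + |OUT - DEF| - |USE ∩ (OUT - DEF)| = 6 + 6 - 1 = 11

11


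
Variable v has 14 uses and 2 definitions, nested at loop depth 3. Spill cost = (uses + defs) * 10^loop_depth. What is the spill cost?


uses + defs = 14 + 2 = 16
10^3 = 1000
Spill cost = 16 * 1000 = 16000

16000


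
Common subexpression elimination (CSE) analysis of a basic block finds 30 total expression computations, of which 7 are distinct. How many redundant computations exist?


CSE count = total expressions - unique expressions
= 30 - 7 = 23

23


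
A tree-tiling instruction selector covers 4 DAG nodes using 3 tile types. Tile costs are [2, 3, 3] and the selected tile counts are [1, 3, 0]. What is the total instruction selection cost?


Total cost = sum(count_i * cost_i)
= 1*2 + 3*3 + 0*3
= 11

11


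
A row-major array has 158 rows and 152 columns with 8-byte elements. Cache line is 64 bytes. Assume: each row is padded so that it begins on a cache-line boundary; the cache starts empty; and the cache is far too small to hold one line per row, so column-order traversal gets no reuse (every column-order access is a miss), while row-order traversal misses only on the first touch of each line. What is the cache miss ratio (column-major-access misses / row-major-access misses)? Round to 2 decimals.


Each row occupies 152 * 8 = 1216 bytes and starts on a line boundary, so it spans ceil(1216 / 64) = 19 cache lines.
Row-major traversal misses (one per line touched): 158 * ceil(152 * 8 / 64) = 3002
Column-major traversal misses (no reuse, every access misses): 158 * 152 = 24016
Ratio = 24016 / 3002 = 8.0

8.0


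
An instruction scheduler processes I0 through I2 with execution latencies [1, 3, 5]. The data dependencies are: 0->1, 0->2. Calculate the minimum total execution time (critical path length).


Compute longest path through dependency graph: dist(Ik) = max over predecessors of dist + latency(Ik).
dist(I0) = latency 1 = 1
dist(I1) = dist(I0) + 3 = 1 + 3 = 4
dist(I2) = dist(I0) + 5 = 1 + 5 = 6
Critical path = max dist = 6

6


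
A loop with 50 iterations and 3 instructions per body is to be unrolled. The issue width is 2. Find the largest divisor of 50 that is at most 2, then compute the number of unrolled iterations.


Largest divisor of 50 <= 2 is 2
New iterations = 50 / 2 = 25

25


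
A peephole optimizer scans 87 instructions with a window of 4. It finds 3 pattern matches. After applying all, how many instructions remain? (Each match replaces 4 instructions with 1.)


Each match removes 3 instructions.
Total removed = 3 * 3 = 9
Remaining = 87 - 9 = 78

78


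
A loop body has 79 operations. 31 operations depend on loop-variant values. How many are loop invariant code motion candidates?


Invariant candidates = total - loop-dependent
= 79 - 31 = 48

48


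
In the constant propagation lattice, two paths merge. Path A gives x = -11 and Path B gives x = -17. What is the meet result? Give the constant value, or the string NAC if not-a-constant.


Meet operation: if both paths give the same constant, result is that constant; if they differ, result is NAC (not-a-constant).
Path A: -11, Path B: -17 -> differ
Result: not-a-constant -> NAC

NAC


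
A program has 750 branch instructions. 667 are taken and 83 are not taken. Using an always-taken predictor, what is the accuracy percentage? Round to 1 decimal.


Predictor: always-taken
Correct predictions = 667
Accuracy = 667 / 750 * 100 = 88.9%

88.9


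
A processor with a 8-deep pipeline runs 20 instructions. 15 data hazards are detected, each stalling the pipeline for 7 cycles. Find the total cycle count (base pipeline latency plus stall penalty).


Base cycles = 8 + 20 - 1 = 27
Total stalls = 15 * 7 = 105
Total = 27 + 105 = 132

132


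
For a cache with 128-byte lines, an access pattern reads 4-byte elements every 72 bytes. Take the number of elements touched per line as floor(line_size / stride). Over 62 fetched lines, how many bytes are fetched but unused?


Elements per line = floor(128 / 72) = 1
Bytes used per line = 1 * 4 = 4
Wasted per line = 128 - 4 = 124
Total wasted = 124 * 62 = 7688

7688


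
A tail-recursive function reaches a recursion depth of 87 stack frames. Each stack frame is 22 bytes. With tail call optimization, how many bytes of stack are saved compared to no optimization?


Without TCO: 87 * 22 = 1914 bytes
With TCO: reuse 1 frame = 22 bytes
Savings = 1914 - 22 = 1892

1892


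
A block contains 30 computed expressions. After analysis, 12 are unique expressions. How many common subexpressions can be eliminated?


CSE count = total expressions - unique expressions
= 30 - 12 = 18

18


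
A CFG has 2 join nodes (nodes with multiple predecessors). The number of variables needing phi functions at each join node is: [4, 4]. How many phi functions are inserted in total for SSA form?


Total phi functions = sum of phi functions at each join node
= 4 + 4 = 8

8


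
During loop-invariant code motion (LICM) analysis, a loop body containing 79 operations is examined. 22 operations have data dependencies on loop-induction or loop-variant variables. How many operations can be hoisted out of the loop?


Invariant candidates = total - loop-dependent
= 79 - 22 = 57

57


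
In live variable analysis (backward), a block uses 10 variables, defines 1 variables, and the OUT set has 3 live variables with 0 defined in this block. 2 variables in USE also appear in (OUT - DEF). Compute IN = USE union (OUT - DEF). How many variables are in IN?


OUT - DEF: 3 - 0 = 3
|IN| = |USE| + |OUT - DEF| - |USE ∩ (OUT - DEF)| = 10 + 3 - 2 = 11

11


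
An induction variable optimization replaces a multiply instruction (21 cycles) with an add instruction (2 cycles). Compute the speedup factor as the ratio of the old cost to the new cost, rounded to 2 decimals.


Ratio = mult_cost / add_cost = 21 / 2 = 10.5

10.5


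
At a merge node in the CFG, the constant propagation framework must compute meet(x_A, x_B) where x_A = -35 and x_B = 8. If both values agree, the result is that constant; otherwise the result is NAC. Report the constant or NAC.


Meet operation: if both paths give the same constant, result is that constant; if they differ, result is NAC (not-a-constant).
Path A: -35, Path B: 8 -> differ
Result: not-a-constant -> NAC

NAC


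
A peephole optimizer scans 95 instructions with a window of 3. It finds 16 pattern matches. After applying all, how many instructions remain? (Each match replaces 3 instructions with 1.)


Each match removes 2 instructions.
Total removed = 16 * 2 = 32
Remaining = 95 - 32 = 63

63


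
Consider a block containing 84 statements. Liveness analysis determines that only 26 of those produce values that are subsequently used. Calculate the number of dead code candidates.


Dead code = total statements - live definitions
= 84 - 26 = 58

58


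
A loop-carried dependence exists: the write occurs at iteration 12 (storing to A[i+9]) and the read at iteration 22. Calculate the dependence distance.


Distance = read iteration - write iteration
= 22 - 12 = 10

10


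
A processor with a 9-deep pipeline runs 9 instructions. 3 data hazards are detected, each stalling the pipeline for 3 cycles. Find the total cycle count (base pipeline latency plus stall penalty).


Base cycles = 9 + 9 - 1 = 17
Total stalls = 3 * 3 = 9
Total = 17 + 9 = 26

26


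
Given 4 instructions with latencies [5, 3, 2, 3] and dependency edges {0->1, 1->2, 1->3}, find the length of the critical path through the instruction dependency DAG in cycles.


Compute longest path through dependency graph: dist(Ik) = max over predecessors of dist + latency(Ik).
dist(I0) = latency 5 = 5
dist(I1) = dist(I0) + 3 = 5 + 3 = 8
dist(I2) = dist(I1) + 2 = 8 + 2 = 10
dist(I3) = dist(I1) + 3 = 8 + 3 = 11
Critical path = max dist = 11

11


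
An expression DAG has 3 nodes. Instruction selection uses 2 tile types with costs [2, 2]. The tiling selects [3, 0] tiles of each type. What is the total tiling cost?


Total cost = sum(count_i * cost_i)
= 3*2 + 0*2
= 6

6


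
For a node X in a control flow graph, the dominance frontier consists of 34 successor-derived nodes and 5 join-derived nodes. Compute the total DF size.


DF(X) = direct successor contributions + join point contributions
= 34 + 5 = 39

39


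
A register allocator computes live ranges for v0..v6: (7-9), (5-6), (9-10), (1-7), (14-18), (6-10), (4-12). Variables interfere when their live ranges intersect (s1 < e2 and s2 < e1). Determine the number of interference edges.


Check all pairs for overlapping intervals.
Two intervals (s1,e1) and (s2,e2) overlap if s1 < e2 and s2 < e1.
v0 (7-9) vs v1..v6: overlaps v5, v6 -> 2
v1 (5-6) vs v2..v6: overlaps v3, v6 -> 2
v2 (9-10) vs v3..v6: overlaps v5, v6 -> 2
v3 (1-7) vs v4..v6: overlaps v5, v6 -> 2
v4 (14-18) vs v5..v6: overlaps none -> 0
v5 (6-10) vs v6: overlaps v6 -> 1
Total overlapping pairs = 2 + 2 + 2 + 2 + 0 + 1 = 9

9


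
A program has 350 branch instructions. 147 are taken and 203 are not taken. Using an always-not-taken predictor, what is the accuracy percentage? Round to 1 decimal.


Predictor: always-not-taken
Correct predictions = 203
Accuracy = 203 / 350 * 100 = 58.0%

58.0


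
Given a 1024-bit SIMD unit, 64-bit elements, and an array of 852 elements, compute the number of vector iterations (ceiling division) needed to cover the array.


Width = 1024 / 64 = 16 elements per vector op
Iterations = ceil(852 / 16) = 54

54


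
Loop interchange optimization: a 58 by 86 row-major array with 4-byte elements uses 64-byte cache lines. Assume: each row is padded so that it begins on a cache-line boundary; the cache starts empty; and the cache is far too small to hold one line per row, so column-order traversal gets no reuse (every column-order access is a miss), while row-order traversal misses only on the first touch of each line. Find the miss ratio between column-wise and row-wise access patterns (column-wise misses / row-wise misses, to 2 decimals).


Each row occupies 86 * 4 = 344 bytes and starts on a line boundary, so it spans ceil(344 / 64) = 6 cache lines.
Row-major traversal misses (one per line touched): 58 * ceil(86 * 4 / 64) = 348
Column-major traversal misses (no reuse, every access misses): 58 * 86 = 4988
Ratio = 4988 / 348 = 14.33

14.33


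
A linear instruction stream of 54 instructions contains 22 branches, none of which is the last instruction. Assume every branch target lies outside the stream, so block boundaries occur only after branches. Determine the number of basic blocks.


With no in-sequence branch targets, the leaders are the first instruction plus the instruction after each branch.
Number of basic blocks = branches + 1
= 22 + 1 = 23

23


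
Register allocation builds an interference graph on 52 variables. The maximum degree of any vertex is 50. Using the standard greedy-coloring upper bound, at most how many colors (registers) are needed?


Greedy coloring never needs more than (max_degree + 1) colors: when coloring a vertex, at most max_degree neighbors are already colored.
Upper bound = 50 + 1 = 51

51


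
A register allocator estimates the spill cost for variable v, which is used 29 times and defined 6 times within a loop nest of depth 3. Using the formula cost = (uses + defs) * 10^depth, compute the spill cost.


uses + defs = 29 + 6 = 35
10^3 = 1000
Spill cost = 35 * 1000 = 35000

35000


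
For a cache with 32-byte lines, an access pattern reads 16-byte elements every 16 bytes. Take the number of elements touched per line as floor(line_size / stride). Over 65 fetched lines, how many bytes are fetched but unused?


Elements per line = floor(32 / 16) = 2
Bytes used per line = 2 * 16 = 32
Wasted per line = 32 - 32 = 0
Total wasted = 0 * 65 = 0

0


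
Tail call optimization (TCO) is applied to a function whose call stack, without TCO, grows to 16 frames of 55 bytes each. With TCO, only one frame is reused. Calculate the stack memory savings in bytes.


Without TCO: 16 * 55 = 880 bytes
With TCO: reuse 1 frame = 55 bytes
Savings = 880 - 55 = 825

825


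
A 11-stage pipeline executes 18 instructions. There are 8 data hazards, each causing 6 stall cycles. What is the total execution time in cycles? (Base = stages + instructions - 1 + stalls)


Base cycles = 11 + 18 - 1 = 28
Total stalls = 8 * 6 = 48
Total = 28 + 48 = 76

76


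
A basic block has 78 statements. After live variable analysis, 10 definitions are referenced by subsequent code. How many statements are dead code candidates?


Dead code = total statements - live definitions
= 78 - 10 = 68

68


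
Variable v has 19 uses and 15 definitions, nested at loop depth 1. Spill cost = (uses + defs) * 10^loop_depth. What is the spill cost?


uses + defs = 19 + 15 = 34
10^1 = 10
Spill cost = 34 * 10 = 340

340


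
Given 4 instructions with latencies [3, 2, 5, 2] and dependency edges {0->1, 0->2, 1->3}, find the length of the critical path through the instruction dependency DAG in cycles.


Compute longest path through dependency graph: dist(Ik) = max over predecessors of dist + latency(Ik).
dist(I0) = latency 3 = 3
dist(I1) = dist(I0) + 2 = 3 + 2 = 5
dist(I2) = dist(I0) + 5 = 3 + 5 = 8
dist(I3) = dist(I1) + 2 = 5 + 2 = 7
Critical path = max dist = 8

8


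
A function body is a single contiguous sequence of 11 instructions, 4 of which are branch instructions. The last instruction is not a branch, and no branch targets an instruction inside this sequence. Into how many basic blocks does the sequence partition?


With no in-sequence branch targets, the leaders are the first instruction plus the instruction after each branch.
Number of basic blocks = branches + 1
= 4 + 1 = 5

5


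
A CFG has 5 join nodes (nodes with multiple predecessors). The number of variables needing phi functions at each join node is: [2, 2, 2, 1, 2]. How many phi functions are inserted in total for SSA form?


Total phi functions = sum of phi functions at each join node
= 2 + 2 + 2 + 1 + 2 = 9

9


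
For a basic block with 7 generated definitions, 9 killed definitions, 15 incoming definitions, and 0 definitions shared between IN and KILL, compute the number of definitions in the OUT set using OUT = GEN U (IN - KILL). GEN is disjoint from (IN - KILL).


IN - KILL: 15 - 0 = 15 surviving definitions
OUT = GEN + surviving = 7 + 15 = 22

22


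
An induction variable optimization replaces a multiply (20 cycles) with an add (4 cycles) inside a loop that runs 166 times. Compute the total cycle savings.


Per-iteration saving = 20 - 4 = 16
Total saved = 166 * 16 = 2656

2656


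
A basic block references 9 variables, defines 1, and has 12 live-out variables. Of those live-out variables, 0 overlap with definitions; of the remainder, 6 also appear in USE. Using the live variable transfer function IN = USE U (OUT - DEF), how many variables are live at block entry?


OUT - DEF: 12 - 0 = 12
|IN| = |USE| + |OUT - DEF| - |USE ∩ (OUT - DEF)| = 9 + 12 - 6 = 15

15


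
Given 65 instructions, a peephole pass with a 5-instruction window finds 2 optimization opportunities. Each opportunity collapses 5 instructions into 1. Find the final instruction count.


Each match removes 4 instructions.
Total removed = 2 * 4 = 8
Remaining = 65 - 8 = 57

57


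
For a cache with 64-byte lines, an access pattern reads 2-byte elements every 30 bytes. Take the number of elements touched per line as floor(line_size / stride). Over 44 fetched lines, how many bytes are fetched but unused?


Elements per line = floor(64 / 30) = 2
Bytes used per line = 2 * 2 = 4
Wasted per line = 64 - 4 = 60
Total wasted = 60 * 44 = 2640

2640


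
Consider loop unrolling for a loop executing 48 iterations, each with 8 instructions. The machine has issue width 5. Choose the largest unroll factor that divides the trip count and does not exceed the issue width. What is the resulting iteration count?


Largest divisor of 48 <= 5 is 4
New iterations = 48 / 4 = 12

12


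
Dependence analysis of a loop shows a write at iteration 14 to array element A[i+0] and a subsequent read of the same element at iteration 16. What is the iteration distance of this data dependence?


Distance = read iteration - write iteration
= 16 - 14 = 2

2


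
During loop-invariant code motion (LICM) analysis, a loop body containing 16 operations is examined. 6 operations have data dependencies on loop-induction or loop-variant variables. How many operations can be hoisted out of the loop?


Invariant candidates = total - loop-dependent
= 16 - 6 = 10

10


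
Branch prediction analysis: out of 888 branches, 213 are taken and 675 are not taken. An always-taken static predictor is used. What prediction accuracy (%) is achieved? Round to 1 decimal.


Predictor: always-taken
Correct predictions = 213
Accuracy = 213 / 888 * 100 = 24.0%

24.0


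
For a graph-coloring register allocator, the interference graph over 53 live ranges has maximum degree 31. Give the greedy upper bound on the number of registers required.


Greedy coloring never needs more than (max_degree + 1) colors: when coloring a vertex, at most max_degree neighbors are already colored.
Upper bound = 31 + 1 = 32

32


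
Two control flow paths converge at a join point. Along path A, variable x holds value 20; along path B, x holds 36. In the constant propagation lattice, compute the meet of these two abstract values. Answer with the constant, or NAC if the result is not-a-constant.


Meet operation: if both paths give the same constant, result is that constant; if they differ, result is NAC (not-a-constant).
Path A: 20, Path B: 36 -> differ
Result: not-a-constant -> NAC

NAC


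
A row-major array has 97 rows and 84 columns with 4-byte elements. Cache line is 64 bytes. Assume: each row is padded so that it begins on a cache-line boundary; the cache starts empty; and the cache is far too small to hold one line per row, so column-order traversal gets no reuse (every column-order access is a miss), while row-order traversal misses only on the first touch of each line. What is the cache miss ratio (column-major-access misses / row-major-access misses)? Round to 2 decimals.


Each row occupies 84 * 4 = 336 bytes and starts on a line boundary, so it spans ceil(336 / 64) = 6 cache lines.
Row-major traversal misses (one per line touched): 97 * ceil(84 * 4 / 64) = 582
Column-major traversal misses (no reuse, every access misses): 97 * 84 = 8148
Ratio = 8148 / 582 = 14.0

14.0


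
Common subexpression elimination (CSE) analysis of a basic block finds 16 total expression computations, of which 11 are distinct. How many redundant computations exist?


CSE count = total expressions - unique expressions
= 16 - 11 = 5

5


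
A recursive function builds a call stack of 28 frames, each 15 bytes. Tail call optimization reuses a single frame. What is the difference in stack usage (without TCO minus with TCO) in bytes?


Without TCO: 28 * 15 = 420 bytes
With TCO: reuse 1 frame = 15 bytes
Savings = 420 - 15 = 405

405


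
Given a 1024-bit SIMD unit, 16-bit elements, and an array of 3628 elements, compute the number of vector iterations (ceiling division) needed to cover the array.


Width = 1024 / 16 = 64 elements per vector op
Iterations = ceil(3628 / 64) = 57

57


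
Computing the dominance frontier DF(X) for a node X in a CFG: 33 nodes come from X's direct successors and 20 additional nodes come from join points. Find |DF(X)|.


DF(X) = direct successor contributions + join point contributions
= 33 + 20 = 53

53


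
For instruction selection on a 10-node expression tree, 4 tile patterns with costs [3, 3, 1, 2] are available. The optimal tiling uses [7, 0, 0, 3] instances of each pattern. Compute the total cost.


Total cost = sum(count_i * cost_i)
= 7*3 + 0*3 + 0*1 + 3*2
= 27

27


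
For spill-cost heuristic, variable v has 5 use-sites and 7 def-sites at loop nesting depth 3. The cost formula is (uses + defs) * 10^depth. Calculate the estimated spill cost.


uses + defs = 5 + 7 = 12
10^3 = 1000
Spill cost = 12 * 1000 = 12000

12000


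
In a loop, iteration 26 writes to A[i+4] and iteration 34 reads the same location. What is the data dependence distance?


Distance = read iteration - write iteration
= 34 - 26 = 8

8


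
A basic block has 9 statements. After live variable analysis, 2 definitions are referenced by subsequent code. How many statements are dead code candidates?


Dead code = total statements - live definitions
= 9 - 2 = 7

7


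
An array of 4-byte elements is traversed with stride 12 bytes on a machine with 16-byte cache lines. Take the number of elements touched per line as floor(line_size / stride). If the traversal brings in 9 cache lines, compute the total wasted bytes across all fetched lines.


Elements per line = floor(16 / 12) = 1
Bytes used per line = 1 * 4 = 4
Wasted per line = 16 - 4 = 12
Total wasted = 12 * 9 = 108

108


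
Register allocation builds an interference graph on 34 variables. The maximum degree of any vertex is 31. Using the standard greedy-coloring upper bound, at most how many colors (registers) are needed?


Greedy coloring never needs more than (max_degree + 1) colors: when coloring a vertex, at most max_degree neighbors are already colored.
Upper bound = 31 + 1 = 32

32


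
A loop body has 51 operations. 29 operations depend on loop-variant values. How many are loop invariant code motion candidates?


Invariant candidates = total - loop-dependent
= 51 - 29 = 22

22


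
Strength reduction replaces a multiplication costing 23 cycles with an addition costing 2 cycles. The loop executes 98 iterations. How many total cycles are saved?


Per-iteration saving = 23 - 2 = 21
Total saved = 98 * 21 = 2058

2058


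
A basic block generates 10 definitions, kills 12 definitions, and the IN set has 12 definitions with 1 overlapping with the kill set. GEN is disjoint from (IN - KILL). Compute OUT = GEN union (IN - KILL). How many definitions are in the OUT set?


IN - KILL: 12 - 1 = 11 surviving definitions
OUT = GEN + surviving = 10 + 11 = 21

21


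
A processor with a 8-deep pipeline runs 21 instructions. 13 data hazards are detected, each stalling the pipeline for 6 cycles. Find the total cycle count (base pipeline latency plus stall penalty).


Base cycles = 8 + 21 - 1 = 28
Total stalls = 13 * 6 = 78
Total = 28 + 78 = 106

106


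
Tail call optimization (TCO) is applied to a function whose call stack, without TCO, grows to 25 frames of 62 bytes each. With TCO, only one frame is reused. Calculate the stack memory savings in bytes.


Without TCO: 25 * 62 = 1550 bytes
With TCO: reuse 1 frame = 62 bytes
Savings = 1550 - 62 = 1488

1488


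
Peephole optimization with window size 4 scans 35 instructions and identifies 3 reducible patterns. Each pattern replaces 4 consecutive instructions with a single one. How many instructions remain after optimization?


Each match removes 3 instructions.
Total removed = 3 * 3 = 9
Remaining = 35 - 9 = 26

26


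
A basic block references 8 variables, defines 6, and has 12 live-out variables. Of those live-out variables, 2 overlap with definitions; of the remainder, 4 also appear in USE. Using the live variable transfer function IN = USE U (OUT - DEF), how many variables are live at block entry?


OUT - DEF: 12 - 2 = 10
|IN| = |USE| + |OUT - DEF| - |USE ∩ (OUT - DEF)| = 8 + 10 - 4 = 14

14


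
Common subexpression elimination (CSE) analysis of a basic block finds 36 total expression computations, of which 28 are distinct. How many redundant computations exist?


CSE count = total expressions - unique expressions
= 36 - 28 = 8

8


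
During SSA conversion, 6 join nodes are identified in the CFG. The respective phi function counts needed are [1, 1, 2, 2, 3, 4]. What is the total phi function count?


Total phi functions = sum of phi functions at each join node
= 1 + 1 + 2 + 2 + 3 + 4 = 13

13


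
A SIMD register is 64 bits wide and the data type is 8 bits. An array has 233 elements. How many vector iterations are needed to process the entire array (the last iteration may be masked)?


Width = 64 / 8 = 8 elements per vector op
Iterations = ceil(233 / 8) = 30

30


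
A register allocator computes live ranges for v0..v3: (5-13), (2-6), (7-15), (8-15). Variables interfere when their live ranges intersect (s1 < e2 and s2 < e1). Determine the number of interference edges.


Check all pairs for overlapping intervals.
Two intervals (s1,e1) and (s2,e2) overlap if s1 < e2 and s2 < e1.
v0 (5-13) vs v1..v3: overlaps v1, v2, v3 -> 3
v1 (2-6) vs v2..v3: overlaps none -> 0
v2 (7-15) vs v3: overlaps v3 -> 1
Total overlapping pairs = 3 + 0 + 1 = 4

4


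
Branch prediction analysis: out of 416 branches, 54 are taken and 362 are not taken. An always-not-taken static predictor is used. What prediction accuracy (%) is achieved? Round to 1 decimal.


Predictor: always-not-taken
Correct predictions = 362
Accuracy = 362 / 416 * 100 = 87.0%

87.0


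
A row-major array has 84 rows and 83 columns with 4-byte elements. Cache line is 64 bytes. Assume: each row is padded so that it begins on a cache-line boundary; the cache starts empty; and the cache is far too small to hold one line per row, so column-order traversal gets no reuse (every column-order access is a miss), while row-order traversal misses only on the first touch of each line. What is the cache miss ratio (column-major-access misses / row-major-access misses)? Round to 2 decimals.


Each row occupies 83 * 4 = 332 bytes and starts on a line boundary, so it spans ceil(332 / 64) = 6 cache lines.
Row-major traversal misses (one per line touched): 84 * ceil(83 * 4 / 64) = 504
Column-major traversal misses (no reuse, every access misses): 84 * 83 = 6972
Ratio = 6972 / 504 = 13.83

13.83


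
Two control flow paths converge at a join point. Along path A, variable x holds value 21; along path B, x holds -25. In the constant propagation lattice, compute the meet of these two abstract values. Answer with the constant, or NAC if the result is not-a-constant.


Meet operation: if both paths give the same constant, result is that constant; if they differ, result is NAC (not-a-constant).
Path A: 21, Path B: -25 -> differ
Result: not-a-constant -> NAC

NAC


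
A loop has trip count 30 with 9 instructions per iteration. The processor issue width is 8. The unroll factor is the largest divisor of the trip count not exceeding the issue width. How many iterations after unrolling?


Largest divisor of 30 <= 8 is 6
New iterations = 30 / 6 = 5

5


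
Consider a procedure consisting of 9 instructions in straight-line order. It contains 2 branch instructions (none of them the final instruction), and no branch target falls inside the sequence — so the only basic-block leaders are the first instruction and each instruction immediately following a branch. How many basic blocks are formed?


With no in-sequence branch targets, the leaders are the first instruction plus the instruction after each branch.
Number of basic blocks = branches + 1
= 2 + 1 = 3

3


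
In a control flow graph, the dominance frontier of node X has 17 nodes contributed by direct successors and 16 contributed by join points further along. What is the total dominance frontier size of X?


DF(X) = direct successor contributions + join point contributions
= 17 + 16 = 33

33


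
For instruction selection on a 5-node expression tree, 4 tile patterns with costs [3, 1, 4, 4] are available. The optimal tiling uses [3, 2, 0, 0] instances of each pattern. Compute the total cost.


Total cost = sum(count_i * cost_i)
= 3*3 + 2*1 + 0*4 + 0*4
= 11

11


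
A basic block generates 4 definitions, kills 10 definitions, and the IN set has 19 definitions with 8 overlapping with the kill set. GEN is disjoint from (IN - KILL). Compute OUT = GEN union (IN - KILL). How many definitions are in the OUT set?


IN - KILL: 19 - 8 = 11 surviving definitions
OUT = GEN + surviving = 4 + 11 = 15

15


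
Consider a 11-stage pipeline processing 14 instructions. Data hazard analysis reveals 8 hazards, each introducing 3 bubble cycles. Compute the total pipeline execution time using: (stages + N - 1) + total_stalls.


Base cycles = 11 + 14 - 1 = 24
Total stalls = 8 * 3 = 24
Total = 24 + 24 = 48

48
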